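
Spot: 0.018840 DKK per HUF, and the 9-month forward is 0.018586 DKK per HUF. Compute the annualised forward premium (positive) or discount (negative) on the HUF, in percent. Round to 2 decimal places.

-1.80%

T = 9/12 years.
(F − S)/S = (0.018586 − 0.01884)/0.01884 = -0.0134820.
Annualise by dividing by T: -0.0134820 / (9/12) = -0.017976 → -1.80%.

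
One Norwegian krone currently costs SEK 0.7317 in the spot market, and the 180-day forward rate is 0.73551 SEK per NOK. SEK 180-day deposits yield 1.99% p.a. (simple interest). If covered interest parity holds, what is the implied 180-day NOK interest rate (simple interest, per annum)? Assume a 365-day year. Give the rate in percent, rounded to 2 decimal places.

0.93%

T = 180/365 years.
F/S = 0.73551/0.7317 = 1.0052071 = (growth of SEK) / (growth of NOK).
SEK growth factor: 1 + 0.0199×180/365 = 1.0098137.
That pins the NOK growth at 1.0045827.
(1.0045827 − 1)/T = 0.009293, i.e. 0.93%.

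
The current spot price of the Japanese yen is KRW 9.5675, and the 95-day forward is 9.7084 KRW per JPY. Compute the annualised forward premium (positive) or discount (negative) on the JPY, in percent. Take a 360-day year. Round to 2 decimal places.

T = 95/360 years.
JPY trades forward at +1.47269% vs spot over the period.
Annualise by dividing by T: 0.0147269 / (95/360) = 0.055807 → 5.58%.

+5.58%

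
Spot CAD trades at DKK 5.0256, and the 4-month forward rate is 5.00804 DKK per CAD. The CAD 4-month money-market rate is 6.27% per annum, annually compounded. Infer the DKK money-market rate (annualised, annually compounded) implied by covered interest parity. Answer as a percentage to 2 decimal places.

5.16%

T = 4/12 years.
CIP gives F = S · g_DKK/g_CAD, so g_DKK/g_CAD = 5.00804/5.0256 = 0.9965059.
The CAD side grows by (1 + 0.0627)^(4/12) = 1.0204778.
Hence g_DKK = 1.0169121.
r = 1.0169121^(12/4) − 1 = 0.051599 → 5.16%.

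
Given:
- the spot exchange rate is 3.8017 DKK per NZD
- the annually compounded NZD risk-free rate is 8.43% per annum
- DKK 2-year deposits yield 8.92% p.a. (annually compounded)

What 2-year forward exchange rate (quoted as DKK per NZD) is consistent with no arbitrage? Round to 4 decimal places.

3.8361

T = 2 years.
DKK growth factor: (1 + 0.0892)^2 = 1.1863566.
Growth of 1 NZD over T: (1 + 0.0843)^2 = 1.1757065.
Forward (DKK per NZD) = 3.8017 × 1.1863566 / 1.1757065 = 3.836138.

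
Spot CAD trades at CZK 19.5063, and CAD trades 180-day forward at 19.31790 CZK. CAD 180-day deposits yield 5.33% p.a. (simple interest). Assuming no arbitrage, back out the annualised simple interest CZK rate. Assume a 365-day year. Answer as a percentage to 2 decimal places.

T = 180/365 years.
CIP gives F = S · g_CZK/g_CAD, so g_CZK/g_CAD = 19.3179/19.5063 = 0.9903416.
The CAD side grows by 1 + 0.0533×180/365 = 1.0262849.
Hence g_CZK = 1.0163726.
r = (1.0163726 − 1)/(180/365) = 0.033200 → 3.32%.

3.32%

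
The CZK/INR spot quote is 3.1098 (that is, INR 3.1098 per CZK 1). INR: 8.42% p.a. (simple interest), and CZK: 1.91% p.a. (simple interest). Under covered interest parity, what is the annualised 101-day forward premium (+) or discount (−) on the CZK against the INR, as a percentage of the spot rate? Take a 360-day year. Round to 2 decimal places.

T = 101/360 years.
No-arbitrage forward: 3.1098 × 1.0236228 / 1.0053586 = 3.1662953 INR/CZK.
(F − S)/S ÷ T = (3.1662953 − 3.1098)/3.1098/(101/360) = 0.064753 → 6.48%.

+6.48%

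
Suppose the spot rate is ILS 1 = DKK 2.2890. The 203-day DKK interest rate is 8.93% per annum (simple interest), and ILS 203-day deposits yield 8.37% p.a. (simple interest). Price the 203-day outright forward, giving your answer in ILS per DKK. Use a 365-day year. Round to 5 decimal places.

T = 203/365 years.
DKK accumulates by 1 + 0.0893×203/365 = 1.0496655.
Growth of 1 ILS over T: 1 + 0.0837×203/365 = 1.046551.
CIP: F = S · (grow DKK)/(grow ILS) = 2.289 × 1.0496655/1.046551 = 2.295812 DKK per ILS.
Invert for ILS per DKK: 1 / 2.295812 = 0.43558.

0.43558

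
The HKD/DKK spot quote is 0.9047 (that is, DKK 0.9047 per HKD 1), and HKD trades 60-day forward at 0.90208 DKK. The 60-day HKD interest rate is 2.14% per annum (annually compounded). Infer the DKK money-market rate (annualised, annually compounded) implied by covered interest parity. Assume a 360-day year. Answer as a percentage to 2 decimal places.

T = 60/360 years.
CIP gives F = S · g_DKK/g_HKD, so g_DKK/g_HKD = 0.90208/0.9047 = 0.9971040.
HKD growth factor: (1 + 0.0214)^(60/360) = 1.0035353.
That pins the DKK growth at 1.0006291.
Annualise: 1.0006291^(360/60) − 1 = 0.003781 = 0.38%.

0.38%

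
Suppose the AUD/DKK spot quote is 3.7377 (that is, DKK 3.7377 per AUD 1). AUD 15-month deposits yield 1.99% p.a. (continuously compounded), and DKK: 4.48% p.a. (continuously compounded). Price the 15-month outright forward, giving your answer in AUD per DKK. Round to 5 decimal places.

T = 15/12 years.
DKK growth factor: e^(0.0448×15/12) = 1.0575977.
AUD accumulates by e^(0.0199×15/12) = 1.025187.
Forward (DKK per AUD) = 3.7377 × 1.0575977 / 1.025187 = 3.855865.
Invert for AUD per DKK: 1 / 3.855865 = 0.25935.

0.25935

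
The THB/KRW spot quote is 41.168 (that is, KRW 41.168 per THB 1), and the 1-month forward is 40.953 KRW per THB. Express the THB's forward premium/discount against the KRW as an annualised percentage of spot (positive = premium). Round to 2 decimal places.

-6.27%

T = 1/12 years.
THB trades forward at -0.52225% vs spot over the period.
Annualise by dividing by T: -0.0052225 / (1/12) = -0.062670 → -6.27%.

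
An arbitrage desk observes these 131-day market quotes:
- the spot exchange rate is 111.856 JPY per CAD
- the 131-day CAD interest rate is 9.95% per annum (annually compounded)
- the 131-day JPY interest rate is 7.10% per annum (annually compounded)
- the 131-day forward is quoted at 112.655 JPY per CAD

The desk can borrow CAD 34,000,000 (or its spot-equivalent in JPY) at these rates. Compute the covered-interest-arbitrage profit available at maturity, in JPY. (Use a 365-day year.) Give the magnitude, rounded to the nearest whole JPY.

T = 131/365 years.
Invest the CAD and cover forward: 34,000,000 × 1.034630170732 × 112.655 = JPY 3,962,912,904.05.
Convert at spot and invest in JPY: 34,000,000 × 111.856 × 1.024923765544 = JPY 3,897,891,672.44.
The quoted forward overvalues CAD, so borrow JPY, buy CAD at spot, deposit the CAD at 9.95%, and sell the proceeds forward at 112.655.
Arbitrage profit = |3,962,912,904.05 − 3,897,891,672.44| = JPY 65,021,232.

JPY 65,021,232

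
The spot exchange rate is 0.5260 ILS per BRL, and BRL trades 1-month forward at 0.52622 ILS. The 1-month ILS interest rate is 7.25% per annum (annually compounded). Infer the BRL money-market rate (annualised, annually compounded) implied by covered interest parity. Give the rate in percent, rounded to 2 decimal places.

T = 1/12 years.
By CIP, F/S equals the ILS-to-BRL growth ratio: 0.52622/0.526 = 1.0004183.
ILS growth factor: (1 + 0.0725)^(1/12) = 1.0058497.
So the BRL growth factor = 1.0054291.
Annualise: 1.0054291^(12/1) − 1 = 0.067130 = 6.71%.

6.71%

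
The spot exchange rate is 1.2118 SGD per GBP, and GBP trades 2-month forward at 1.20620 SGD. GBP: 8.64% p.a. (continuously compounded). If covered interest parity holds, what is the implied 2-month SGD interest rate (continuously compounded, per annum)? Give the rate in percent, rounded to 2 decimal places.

T = 2/12 years.
CIP gives F = S · g_SGD/g_GBP, so g_SGD/g_GBP = 1.2062/1.2118 = 0.9953788.
The GBP side grows by e^(0.0864×2/12) = 1.0145042.
So the SGD growth factor = 1.009816.
Take logs: ln 1.009816 / (2/12) = 0.058609, so 5.86%.

5.86%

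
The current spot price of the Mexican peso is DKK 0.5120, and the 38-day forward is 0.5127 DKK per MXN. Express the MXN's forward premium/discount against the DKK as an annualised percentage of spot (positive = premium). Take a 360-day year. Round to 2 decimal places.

+1.30%

T = 38/360 years.
(F − S)/S = (0.5127 − 0.512)/0.512 = 0.0013672.
Annualise by dividing by T: 0.0013672 / (38/360) = 0.012952 → 1.30%.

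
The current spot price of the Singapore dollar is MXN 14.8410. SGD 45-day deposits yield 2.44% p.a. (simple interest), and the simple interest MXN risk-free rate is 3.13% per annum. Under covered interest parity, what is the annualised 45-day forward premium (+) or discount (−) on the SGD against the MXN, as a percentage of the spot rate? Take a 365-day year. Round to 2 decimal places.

T = 45/365 years.
F = S · g_MXN/g_SGD = 14.841 × 1.0038589/1.0030082 = 14.8535874.
(F − S)/S ÷ T = (14.8535874 − 14.841)/14.841/(45/365) = 0.006879 → 0.69%.

+0.69%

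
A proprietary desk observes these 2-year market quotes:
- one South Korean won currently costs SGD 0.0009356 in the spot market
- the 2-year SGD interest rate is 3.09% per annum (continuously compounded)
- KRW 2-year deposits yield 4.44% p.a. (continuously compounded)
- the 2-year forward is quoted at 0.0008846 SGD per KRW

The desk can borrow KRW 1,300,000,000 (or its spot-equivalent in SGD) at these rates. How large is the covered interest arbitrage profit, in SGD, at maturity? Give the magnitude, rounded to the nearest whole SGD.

T = 2 years.
Route A — deposit KRW, sell forward: 1,300,000,000 × 1.092862062 × 0.0008846 = SGD 1,256,769.51.
Route B — convert at spot, deposit SGD: 1,300,000,000 × 0.0009356 × 1.063749574 = SGD 1,293,817.33.
The quoted forward undervalues KRW, so borrow KRW, convert to SGD at spot, deposit the SGD at 3.09%, and buy KRW forward at 0.0008846 to cover the loan.
Profit = 1,293,817.33 − 1,256,769.51 = SGD 37,048.

SGD 37,048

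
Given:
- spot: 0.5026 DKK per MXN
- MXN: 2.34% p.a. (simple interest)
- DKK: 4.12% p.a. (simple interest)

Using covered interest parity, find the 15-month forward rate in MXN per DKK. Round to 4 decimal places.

1.9476

T = 15/12 years.
Growth of 1 DKK over T: 1 + 0.0412×15/12 = 1.051500.
Growth of 1 MXN over T: 1 + 0.0234×15/12 = 1.029250.
Forward (DKK per MXN) = 0.5026 × 1.051500 / 1.029250 = 0.5134650.
Quoted the other way: 1/0.5134650 = 1.9476 MXN per DKK.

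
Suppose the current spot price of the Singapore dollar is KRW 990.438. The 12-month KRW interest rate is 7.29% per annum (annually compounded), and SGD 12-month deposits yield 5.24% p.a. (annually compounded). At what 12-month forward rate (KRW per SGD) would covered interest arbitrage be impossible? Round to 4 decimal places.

T = 1 year.
KRW growth factor: (1 + 0.0729)^1 = 1.072900.
SGD growth factor: (1 + 0.0524)^1 = 1.052400.
CIP: F = S · (grow KRW)/(grow SGD) = 990.438 × 1.072900/1.052400 = 1009.731025 KRW per SGD.

1009.7310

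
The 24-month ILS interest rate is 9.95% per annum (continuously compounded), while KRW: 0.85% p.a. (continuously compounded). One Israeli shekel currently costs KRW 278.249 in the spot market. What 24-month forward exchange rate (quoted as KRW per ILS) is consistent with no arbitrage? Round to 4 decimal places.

231.9487

T = 2 years.
KRW growth factor: e^(0.0085×2) = 1.017145322.
Growth of 1 ILS over T: e^(0.0995×2) = 1.220181966.
Forward (KRW per ILS) = 278.249 × 1.017145322 / 1.220181966 = 231.948739.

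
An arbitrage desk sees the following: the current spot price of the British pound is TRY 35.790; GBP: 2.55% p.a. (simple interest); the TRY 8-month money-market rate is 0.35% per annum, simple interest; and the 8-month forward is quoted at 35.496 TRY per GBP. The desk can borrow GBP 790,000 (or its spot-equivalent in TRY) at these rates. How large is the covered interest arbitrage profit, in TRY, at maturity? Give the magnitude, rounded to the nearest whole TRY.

T = 8/12 years.
Invest the GBP and cover forward: 790,000 × 1.017000 × 35.496 = TRY 28,518,551.28.
Convert at spot and invest in TRY: 790,000 × 35.790 × 1.0023333333 = TRY 28,340,072.90.
The quoted forward overvalues GBP, so borrow TRY, buy GBP at spot, deposit the GBP at 2.55%, and sell the proceeds forward at 35.496.
Arbitrage profit = |28,518,551.28 − 28,340,072.90| = TRY 178,478.

TRY 178,478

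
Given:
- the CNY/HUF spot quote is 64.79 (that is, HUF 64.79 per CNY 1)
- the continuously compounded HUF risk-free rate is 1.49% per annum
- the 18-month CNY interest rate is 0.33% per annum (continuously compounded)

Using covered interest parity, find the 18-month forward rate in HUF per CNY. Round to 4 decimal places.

T = 18/12 years.
Growth of 1 HUF over T: e^(0.0149×18/12) = 1.02260163.
CNY growth factor: e^(0.0033×18/12) = 1.00496227.
Forward (HUF per CNY) = 64.79 × 1.02260163 / 1.00496227 = 65.927211.

65.9272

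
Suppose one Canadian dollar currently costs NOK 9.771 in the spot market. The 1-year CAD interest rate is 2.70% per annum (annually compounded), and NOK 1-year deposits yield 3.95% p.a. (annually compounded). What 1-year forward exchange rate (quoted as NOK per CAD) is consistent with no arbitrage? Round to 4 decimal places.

9.8899

T = 1 year.
Growth of 1 NOK over T: (1 + 0.0395)^1 = 1.039500.
Growth of 1 CAD over T: (1 + 0.0270)^1 = 1.027000.
CIP: F = S · (grow NOK)/(grow CAD) = 9.771 × 1.039500/1.027000 = 9.889926 NOK per CAD.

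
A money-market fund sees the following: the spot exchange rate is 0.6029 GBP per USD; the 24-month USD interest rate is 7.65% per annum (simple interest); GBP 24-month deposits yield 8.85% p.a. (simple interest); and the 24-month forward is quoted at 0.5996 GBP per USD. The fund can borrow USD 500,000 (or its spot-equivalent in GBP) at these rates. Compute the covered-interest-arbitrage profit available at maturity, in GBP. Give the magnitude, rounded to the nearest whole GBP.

T = 2 years.
Keep in USD, deliver into the forward: 500,000·1.153000·0.5996 = GBP 345,669.40.
Swap to GBP now, deposit: 500,000·0.6029·1.177000 = GBP 354,806.65.
The quoted forward undervalues USD, so borrow USD, convert to GBP at spot, deposit the GBP at 8.85%, and buy USD forward at 0.5996 to cover the loan.
Profit = 354,806.65 − 345,669.40 = GBP 9,137.

GBP 9,137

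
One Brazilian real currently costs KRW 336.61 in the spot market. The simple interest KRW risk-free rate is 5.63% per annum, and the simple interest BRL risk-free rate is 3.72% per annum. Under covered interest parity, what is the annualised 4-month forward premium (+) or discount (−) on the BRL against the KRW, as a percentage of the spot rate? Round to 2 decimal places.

+1.89%

T = 4/12 years.
F = S · g_KRW/g_BRL = 336.61 × 1.0187667/1.012400 = 338.72685.
(F − S)/S ÷ T = (338.72685 − 336.61)/336.61/(4/12) = 0.018866 → 1.89%.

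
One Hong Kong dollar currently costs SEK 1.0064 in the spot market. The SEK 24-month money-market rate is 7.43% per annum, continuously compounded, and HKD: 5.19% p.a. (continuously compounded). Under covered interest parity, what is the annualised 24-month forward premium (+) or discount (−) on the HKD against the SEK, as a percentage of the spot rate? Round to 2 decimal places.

+2.29%

T = 2 years.
No-arbitrage forward: 1.0064 × 1.1602088 / 1.1093786 = 1.0525119 SEK/HKD.
(F − S)/S ÷ T = (1.0525119 − 1.0064)/1.0064/2 = 0.022909 → 2.29%.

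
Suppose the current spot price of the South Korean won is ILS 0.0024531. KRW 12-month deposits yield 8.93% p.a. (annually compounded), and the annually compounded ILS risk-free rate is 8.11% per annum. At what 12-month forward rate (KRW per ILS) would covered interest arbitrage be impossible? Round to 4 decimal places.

410.7394

T = 1 year.
ILS growth factor: (1 + 0.0811)^1 = 1.081100.
KRW accumulates by (1 + 0.0893)^1 = 1.089300.
So F = 0.0024531 × 1.081100 / 1.089300 = 0.00243463363 (ILS/KRW).
Quoted the other way: 1/0.00243463363 = 410.7394 KRW per ILS.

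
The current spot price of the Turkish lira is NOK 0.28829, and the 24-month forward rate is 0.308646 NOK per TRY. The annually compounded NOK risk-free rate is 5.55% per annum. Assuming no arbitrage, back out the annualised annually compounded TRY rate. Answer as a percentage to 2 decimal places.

T = 2 years.
CIP gives F = S · g_NOK/g_TRY, so g_NOK/g_TRY = 0.308646/0.28829 = 1.0706095.
The NOK side grows by (1 + 0.0555)^2 = 1.1140803.
Hence g_TRY = 1.0406038.
Annualise: 1.0406038^(1/2) − 1 = 0.020100 = 2.01%.

2.01%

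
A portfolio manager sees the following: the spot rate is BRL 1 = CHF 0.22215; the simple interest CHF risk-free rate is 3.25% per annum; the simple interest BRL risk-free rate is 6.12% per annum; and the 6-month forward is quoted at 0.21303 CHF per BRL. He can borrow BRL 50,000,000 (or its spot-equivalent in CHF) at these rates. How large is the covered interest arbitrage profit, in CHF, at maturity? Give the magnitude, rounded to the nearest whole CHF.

CHF 310,561

T = 6/12 years.
Invest the BRL and cover forward: 50,000,000 × 1.030600 × 0.21303 = CHF 10,977,435.90.
Convert at spot and invest in CHF: 50,000,000 × 0.22215 × 1.016250 = CHF 11,287,996.88.
The quoted forward undervalues BRL, so borrow BRL, convert to CHF at spot, deposit the CHF at 3.25%, and buy BRL forward at 0.21303 to cover the loan.
The gap between the two covered legs is CHF 310,561.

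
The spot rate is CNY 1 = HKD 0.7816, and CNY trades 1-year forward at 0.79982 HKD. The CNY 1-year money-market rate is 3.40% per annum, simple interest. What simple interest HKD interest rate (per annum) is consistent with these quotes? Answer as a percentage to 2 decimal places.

T = 1 year.
By CIP, F/S equals the HKD-to-CNY growth ratio: 0.79982/0.7816 = 1.0233112.
The CNY side grows by 1 + 0.0340×1 = 1.034000.
Hence g_HKD = 1.0581038.
(1.0581038 − 1)/T = 0.058104, i.e. 5.81%.

5.81%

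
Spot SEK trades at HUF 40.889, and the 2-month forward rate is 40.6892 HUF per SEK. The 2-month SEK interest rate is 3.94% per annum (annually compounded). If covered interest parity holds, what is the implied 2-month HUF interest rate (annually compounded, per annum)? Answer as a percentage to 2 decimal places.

0.93%

T = 2/12 years.
By CIP, F/S equals the HUF-to-SEK growth ratio: 40.6892/40.889 = 0.9951136.
The SEK side grows by (1 + 0.0394)^(2/12) = 1.0064614.
That pins the HUF growth at 1.0015434.
r = 1.0015434^(12/2) − 1 = 0.009296 → 0.93%.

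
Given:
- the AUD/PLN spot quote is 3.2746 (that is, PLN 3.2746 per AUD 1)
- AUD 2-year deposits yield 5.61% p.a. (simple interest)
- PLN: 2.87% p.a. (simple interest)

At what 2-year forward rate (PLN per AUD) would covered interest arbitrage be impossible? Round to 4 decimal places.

T = 2 years.
PLN growth factor: 1 + 0.0287×2 = 1.057400.
AUD growth factor: 1 + 0.0561×2 = 1.112200.
Forward (PLN per AUD) = 3.2746 × 1.057400 / 1.112200 = 3.113255.

3.1133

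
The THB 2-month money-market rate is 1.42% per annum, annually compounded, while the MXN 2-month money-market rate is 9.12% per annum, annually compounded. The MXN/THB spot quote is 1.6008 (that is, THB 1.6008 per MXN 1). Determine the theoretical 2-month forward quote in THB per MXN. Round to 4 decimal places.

1.5814

T = 2/12 years.
THB growth factor: (1 + 0.0142)^(2/12) = 1.0023528.
MXN growth factor: (1 + 0.0912)^(2/12) = 1.0146526.
CIP: F = S · (grow THB)/(grow MXN) = 1.6008 × 1.0023528/1.0146526 = 1.581395 THB per MXN.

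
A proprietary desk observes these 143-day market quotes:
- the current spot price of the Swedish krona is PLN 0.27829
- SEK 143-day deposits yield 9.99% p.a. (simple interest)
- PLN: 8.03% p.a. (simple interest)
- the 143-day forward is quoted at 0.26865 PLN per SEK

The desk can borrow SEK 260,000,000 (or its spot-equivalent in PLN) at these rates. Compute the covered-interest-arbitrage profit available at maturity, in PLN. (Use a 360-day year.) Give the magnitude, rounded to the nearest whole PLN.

PLN 2,042,533

T = 143/360 years.
Keep in SEK, deliver into the forward: 260,000,000·1.0396825·0.26865 = PLN 72,620,782.94.
Swap to PLN now, deposit: 260,000,000·0.27829·1.0318969444 = PLN 74,663,316.17.
The quoted forward undervalues SEK, so borrow SEK, convert to PLN at spot, deposit the PLN at 8.03%, and buy SEK forward at 0.26865 to cover the loan.
The gap between the two covered legs is PLN 2,042,533.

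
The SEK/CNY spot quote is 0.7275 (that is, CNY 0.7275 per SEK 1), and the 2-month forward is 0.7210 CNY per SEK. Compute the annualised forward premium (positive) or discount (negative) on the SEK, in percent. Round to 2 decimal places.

-5.36%

T = 2/12 years.
Period premium: (0.7210 − 0.7275)/0.7275 = -0.0089347.
×(1/T) gives -5.36% p.a.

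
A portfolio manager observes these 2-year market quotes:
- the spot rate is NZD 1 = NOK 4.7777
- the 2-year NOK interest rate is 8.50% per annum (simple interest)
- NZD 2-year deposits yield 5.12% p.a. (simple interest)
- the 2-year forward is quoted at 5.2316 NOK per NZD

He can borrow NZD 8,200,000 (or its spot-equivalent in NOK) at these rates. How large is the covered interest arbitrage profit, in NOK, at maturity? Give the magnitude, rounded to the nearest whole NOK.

NOK 1,454,736

T = 2 years.
Keep in NZD, deliver into the forward: 8,200,000·1.102400·5.2316 = NOK 47,291,989.89.
Swap to NOK now, deposit: 8,200,000·4.7777·1.170000 = NOK 45,837,253.80.
The quoted forward overvalues NZD, so borrow NOK, buy NZD at spot, deposit the NZD at 5.12%, and sell the proceeds forward at 5.2316.
Profit = 47,291,989.89 − 45,837,253.80 = NOK 1,454,736.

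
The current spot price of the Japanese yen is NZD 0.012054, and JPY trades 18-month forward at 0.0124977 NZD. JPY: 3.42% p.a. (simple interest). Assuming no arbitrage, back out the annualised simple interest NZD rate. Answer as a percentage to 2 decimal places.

T = 18/12 years.
F/S = 0.0124977/0.012054 = 1.0368094 = (growth of NZD) / (growth of JPY).
The JPY side grows by 1 + 0.0342×18/12 = 1.051300.
So the NZD growth factor = 1.0899977.
(1.0899977 − 1)/T = 0.059998, i.e. 6.00%.

6.00%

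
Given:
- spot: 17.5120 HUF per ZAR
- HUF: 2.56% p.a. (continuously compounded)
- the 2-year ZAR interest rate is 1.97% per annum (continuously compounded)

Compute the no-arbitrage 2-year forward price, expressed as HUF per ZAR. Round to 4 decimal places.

T = 2 years.
HUF accumulates by e^(0.0256×2) = 1.05253338.
ZAR accumulates by e^(0.0197×2) = 1.04018648.
Forward (HUF per ZAR) = 17.512 × 1.05253338 / 1.04018648 = 17.719866.

17.7199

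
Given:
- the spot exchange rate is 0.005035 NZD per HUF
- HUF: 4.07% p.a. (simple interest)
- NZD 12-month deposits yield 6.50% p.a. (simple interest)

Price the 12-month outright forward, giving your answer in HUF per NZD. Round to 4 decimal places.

194.0781

T = 1 year.
NZD accumulates by 1 + 0.0650×1 = 1.065000.
HUF growth factor: 1 + 0.0407×1 = 1.040700.
Forward (NZD per HUF) = 0.005035 × 1.065000 / 1.040700 = 0.00515256558.
Invert for HUF per NZD: 1 / 0.00515256558 = 194.0781.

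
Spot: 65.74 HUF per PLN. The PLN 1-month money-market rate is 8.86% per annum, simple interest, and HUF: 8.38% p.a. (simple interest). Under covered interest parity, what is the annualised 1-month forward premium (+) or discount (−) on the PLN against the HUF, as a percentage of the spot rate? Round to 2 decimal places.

-0.48%

T = 1/12 years.
F = S · g_HUF/g_PLN = 65.74 × 1.0069833/1.0073833 = 65.71390.
Annualised premium = (F − S)/S × (1/T) = (65.71390 − 65.74)/65.74 ÷ (1/12) = -0.48%.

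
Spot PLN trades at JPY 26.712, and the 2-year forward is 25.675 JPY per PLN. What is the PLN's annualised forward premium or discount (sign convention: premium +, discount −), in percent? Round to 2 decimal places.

-1.94%

T = 2 years.
(F − S)/S = (25.675 − 26.712)/26.712 = -0.0388215.
×(1/T) gives -1.94% p.a.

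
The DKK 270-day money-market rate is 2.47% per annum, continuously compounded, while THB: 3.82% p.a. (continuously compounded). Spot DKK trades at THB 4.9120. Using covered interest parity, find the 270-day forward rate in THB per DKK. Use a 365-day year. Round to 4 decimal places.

4.9613

T = 270/365 years.
THB growth factor: e^(0.0382×270/365) = 1.0286606.
DKK growth factor: e^(0.0247×270/365) = 1.0184392.
CIP: F = S · (grow THB)/(grow DKK) = 4.912 × 1.0286606/1.0184392 = 4.961298 THB per DKK.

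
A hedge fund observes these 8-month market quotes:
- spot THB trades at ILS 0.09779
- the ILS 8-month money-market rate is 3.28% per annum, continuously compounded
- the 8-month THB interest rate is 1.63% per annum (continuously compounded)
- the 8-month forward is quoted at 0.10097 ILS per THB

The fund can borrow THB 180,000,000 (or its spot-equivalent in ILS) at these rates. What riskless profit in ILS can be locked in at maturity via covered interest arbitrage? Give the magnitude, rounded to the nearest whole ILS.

T = 8/12 years.
Route A — deposit THB, sell forward: 180,000,000 × 1.0109259233 × 0.10097 = ILS 18,373,174.29.
Route B — convert at spot, deposit ILS: 180,000,000 × 0.09779 × 1.0221074944 = ILS 17,991,340.54.
The quoted forward overvalues THB, so borrow ILS, buy THB at spot, deposit the THB at 1.63%, and sell the proceeds forward at 0.10097.
Arbitrage profit = |18,373,174.29 − 17,991,340.54| = ILS 381,834.

ILS 381,834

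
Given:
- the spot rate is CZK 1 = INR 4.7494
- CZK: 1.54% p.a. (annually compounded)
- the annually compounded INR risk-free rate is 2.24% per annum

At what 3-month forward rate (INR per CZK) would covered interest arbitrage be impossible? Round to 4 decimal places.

4.7576

T = 3/12 years.
INR accumulates by (1 + 0.0224)^(3/12) = 1.0055536.
Growth of 1 CZK over T: (1 + 0.0154)^(3/12) = 1.003828.
So F = 4.7494 × 1.0055536 / 1.003828 = 4.757564 (INR/CZK).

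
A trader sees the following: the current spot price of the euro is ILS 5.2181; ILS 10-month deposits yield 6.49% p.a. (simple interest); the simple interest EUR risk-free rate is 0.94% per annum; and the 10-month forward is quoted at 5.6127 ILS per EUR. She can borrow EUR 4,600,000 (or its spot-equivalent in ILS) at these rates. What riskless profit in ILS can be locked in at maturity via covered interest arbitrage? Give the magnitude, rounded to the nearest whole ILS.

T = 10/12 years.
Route A — deposit EUR, sell forward: 4,600,000 × 1.0078333333 × 5.6127 = ILS 26,020,664.29.
Route B — convert at spot, deposit ILS: 4,600,000 × 5.2181 × 1.0540833333 = ILS 25,301,436.31.
The quoted forward overvalues EUR, so borrow ILS, buy EUR at spot, deposit the EUR at 0.94%, and sell the proceeds forward at 5.6127.
The gap between the two covered legs is ILS 719,228.

ILS 719,228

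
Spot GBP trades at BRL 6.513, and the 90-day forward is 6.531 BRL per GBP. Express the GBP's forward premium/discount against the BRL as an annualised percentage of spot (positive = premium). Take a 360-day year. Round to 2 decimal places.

+1.11%

T = 90/360 years.
(F − S)/S = (6.531 − 6.513)/6.513 = 0.0027637.
Annualise by dividing by T: 0.0027637 / (90/360) = 0.011055 → 1.11%.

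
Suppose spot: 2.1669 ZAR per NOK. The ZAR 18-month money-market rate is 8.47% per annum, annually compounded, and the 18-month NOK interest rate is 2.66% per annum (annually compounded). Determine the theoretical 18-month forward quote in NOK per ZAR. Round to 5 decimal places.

T = 18/12 years.
ZAR growth factor: (1 + 0.0847)^(18/12) = 1.1297035.
NOK growth factor: (1 + 0.0266)^(18/12) = 1.0401642.
Forward (ZAR per NOK) = 2.1669 × 1.1297035 / 1.0401642 = 2.353431.
Quoted the other way: 1/2.353431 = 0.42491 NOK per ZAR.

0.42491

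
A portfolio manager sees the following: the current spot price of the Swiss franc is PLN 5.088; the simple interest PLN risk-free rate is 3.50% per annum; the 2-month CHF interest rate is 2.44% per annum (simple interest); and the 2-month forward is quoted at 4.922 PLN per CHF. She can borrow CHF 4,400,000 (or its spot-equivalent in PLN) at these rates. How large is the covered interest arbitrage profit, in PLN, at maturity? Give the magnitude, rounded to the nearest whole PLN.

PLN 772,921

T = 2/12 years.
Route A — deposit CHF, sell forward: 4,400,000 × 1.0040666667 × 4.922 = PLN 21,744,870.99.
Route B — convert at spot, deposit PLN: 4,400,000 × 5.088 × 1.0058333333 = PLN 22,517,792.00.
The quoted forward undervalues CHF, so borrow CHF, convert to PLN at spot, deposit the PLN at 3.50%, and buy CHF forward at 4.922 to cover the loan.
Profit = 22,517,792.00 − 21,744,870.99 = PLN 772,921.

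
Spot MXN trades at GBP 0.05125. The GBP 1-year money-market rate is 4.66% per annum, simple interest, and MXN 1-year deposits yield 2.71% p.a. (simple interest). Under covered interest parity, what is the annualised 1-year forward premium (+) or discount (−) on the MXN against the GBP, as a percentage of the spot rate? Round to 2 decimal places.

T = 1 year.
F = S · g_GBP/g_MXN = 0.05125 × 1.046600/1.027100 = 0.05222301.
(F − S)/S ÷ T = (0.05222301 − 0.05125)/0.05125/1 = 0.018986 → 1.90%.

+1.90%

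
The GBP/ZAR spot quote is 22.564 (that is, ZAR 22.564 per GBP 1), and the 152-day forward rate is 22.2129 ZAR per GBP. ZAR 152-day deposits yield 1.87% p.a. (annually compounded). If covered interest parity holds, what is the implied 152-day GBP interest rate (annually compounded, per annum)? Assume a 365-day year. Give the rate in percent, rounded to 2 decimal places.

5.78%

T = 152/365 years.
CIP gives F = S · g_ZAR/g_GBP, so g_ZAR/g_GBP = 22.2129/22.564 = 0.9844398.
ZAR growth factor: (1 + 0.0187)^(152/365) = 1.0077453.
So the GBP growth factor = 1.0236739.
Annualise: 1.0236739^(365/152) − 1 = 0.057794 = 5.78%.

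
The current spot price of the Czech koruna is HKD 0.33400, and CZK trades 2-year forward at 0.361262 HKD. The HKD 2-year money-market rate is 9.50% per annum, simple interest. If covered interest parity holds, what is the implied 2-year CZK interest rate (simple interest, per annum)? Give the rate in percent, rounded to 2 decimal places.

5.01%

T = 2 years.
F/S = 0.361262/0.334 = 1.0816228 = (growth of HKD) / (growth of CZK).
The HKD side grows by 1 + 0.0950×2 = 1.190000.
So the CZK growth factor = 1.1001987.
r = (1.1001987 − 1)/2 = 0.050099 → 5.01%.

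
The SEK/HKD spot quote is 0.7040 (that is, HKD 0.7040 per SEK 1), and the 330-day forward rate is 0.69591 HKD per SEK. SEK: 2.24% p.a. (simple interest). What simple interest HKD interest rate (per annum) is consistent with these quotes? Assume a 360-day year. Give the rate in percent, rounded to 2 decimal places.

T = 330/360 years.
By CIP, F/S equals the HKD-to-SEK growth ratio: 0.69591/0.704 = 0.9885085.
SEK growth factor: 1 + 0.0224×330/360 = 1.0205333.
That pins the HKD growth at 1.0088058.
r = (1.0088058 − 1)/(330/360) = 0.009606 → 0.96%.

0.96%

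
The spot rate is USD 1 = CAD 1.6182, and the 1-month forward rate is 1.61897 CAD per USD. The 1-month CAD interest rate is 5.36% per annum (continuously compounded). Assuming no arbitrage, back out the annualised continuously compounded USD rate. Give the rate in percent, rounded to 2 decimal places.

T = 1/12 years.
F/S = 1.61897/1.6182 = 1.0004758 = (growth of CAD) / (growth of USD).
CAD growth factor: e^(0.0536×1/12) = 1.0044767.
So the USD growth factor = 1.003999.
Take logs: ln 1.003999 / (1/12) = 0.047892, so 4.79%.

4.79%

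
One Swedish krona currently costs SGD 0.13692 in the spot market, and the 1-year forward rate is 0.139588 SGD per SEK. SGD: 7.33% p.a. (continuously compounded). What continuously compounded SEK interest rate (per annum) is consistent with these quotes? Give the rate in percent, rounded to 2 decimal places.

T = 1 year.
CIP gives F = S · g_SGD/g_SEK, so g_SGD/g_SEK = 0.139588/0.13692 = 1.0194858.
SGD growth factor: e^(0.0733×1) = 1.0760533.
So the SEK growth factor = 1.0554863.
r = ln(1.0554863)/1 = 0.054002 → 5.40%.

5.40%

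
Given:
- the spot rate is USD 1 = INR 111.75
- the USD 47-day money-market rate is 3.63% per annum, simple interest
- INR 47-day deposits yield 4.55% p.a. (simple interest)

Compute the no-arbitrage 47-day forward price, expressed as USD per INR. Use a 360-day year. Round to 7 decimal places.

T = 47/360 years.
INR accumulates by 1 + 0.0455×47/360 = 1.0059403.
USD accumulates by 1 + 0.0363×47/360 = 1.0047392.
Forward (INR per USD) = 111.75 × 1.0059403 / 1.0047392 = 111.8836.
Invert for USD per INR: 1 / 111.8836 = 0.0089379.

0.0089379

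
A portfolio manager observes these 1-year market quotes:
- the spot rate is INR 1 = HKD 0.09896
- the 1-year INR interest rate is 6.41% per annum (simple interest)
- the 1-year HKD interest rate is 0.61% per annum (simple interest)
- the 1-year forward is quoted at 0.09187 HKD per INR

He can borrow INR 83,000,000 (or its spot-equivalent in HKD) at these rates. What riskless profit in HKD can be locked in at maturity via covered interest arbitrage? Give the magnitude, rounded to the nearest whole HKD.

T = 1 year.
Route A — deposit INR, sell forward: 83,000,000 × 1.064100 × 0.09187 = HKD 8,113,985.96.
Route B — convert at spot, deposit HKD: 83,000,000 × 0.09896 × 1.006100 = HKD 8,263,783.45.
The quoted forward undervalues INR, so borrow INR, convert to HKD at spot, deposit the HKD at 0.61%, and buy INR forward at 0.09187 to cover the loan.
Arbitrage profit = |8,113,985.96 − 8,263,783.45| = HKD 149,797.

HKD 149,797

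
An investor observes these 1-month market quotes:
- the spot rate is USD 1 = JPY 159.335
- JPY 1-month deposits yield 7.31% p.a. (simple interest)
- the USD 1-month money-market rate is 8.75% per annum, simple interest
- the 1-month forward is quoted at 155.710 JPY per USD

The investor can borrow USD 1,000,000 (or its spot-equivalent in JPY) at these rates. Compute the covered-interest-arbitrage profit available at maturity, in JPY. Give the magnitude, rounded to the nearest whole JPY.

JPY 3,460,230

T = 1/12 years.
Keep in USD, deliver into the forward: 1,000,000·1.00729166667·155.710 = JPY 156,845,385.42.
Swap to JPY now, deposit: 1,000,000·159.335·1.00609166667 = JPY 160,305,615.71.
The quoted forward undervalues USD, so borrow USD, convert to JPY at spot, deposit the JPY at 7.31%, and buy USD forward at 155.710 to cover the loan.
Arbitrage profit = |156,845,385.42 − 160,305,615.71| = JPY 3,460,230.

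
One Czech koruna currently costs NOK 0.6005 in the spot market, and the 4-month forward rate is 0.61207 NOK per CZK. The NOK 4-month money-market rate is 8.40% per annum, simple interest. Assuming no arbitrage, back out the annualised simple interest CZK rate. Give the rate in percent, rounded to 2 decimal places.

T = 4/12 years.
By CIP, F/S equals the NOK-to-CZK growth ratio: 0.61207/0.6005 = 1.0192673.
The NOK side grows by 1 + 0.0840×4/12 = 1.028000.
So the CZK growth factor = 1.0085676.
(1.0085676 − 1)/T = 0.025703, i.e. 2.57%.

2.57%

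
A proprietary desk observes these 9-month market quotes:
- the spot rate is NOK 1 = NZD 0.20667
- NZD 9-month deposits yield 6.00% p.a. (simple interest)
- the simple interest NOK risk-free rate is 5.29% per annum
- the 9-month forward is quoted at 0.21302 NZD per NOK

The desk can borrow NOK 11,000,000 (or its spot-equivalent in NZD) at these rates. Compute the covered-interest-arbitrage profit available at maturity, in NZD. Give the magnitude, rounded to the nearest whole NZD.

NZD 60,516

T = 9/12 years.
Keep in NOK, deliver into the forward: 11,000,000·1.039675·0.21302 = NZD 2,436,187.25.
Swap to NZD now, deposit: 11,000,000·0.20667·1.045000 = NZD 2,375,671.65.
The quoted forward overvalues NOK, so borrow NZD, buy NOK at spot, deposit the NOK at 5.29%, and sell the proceeds forward at 0.21302.
Profit = 2,436,187.25 − 2,375,671.65 = NZD 60,516.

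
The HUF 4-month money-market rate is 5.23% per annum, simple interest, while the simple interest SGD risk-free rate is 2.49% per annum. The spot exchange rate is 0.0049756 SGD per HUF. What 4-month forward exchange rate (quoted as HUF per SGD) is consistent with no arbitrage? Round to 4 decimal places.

202.8013

T = 4/12 years.
SGD growth factor: 1 + 0.0249×4/12 = 1.008300.
Growth of 1 HUF over T: 1 + 0.0523×4/12 = 1.017433333.
So F = 0.0049756 × 1.008300 / 1.017433333 = 0.00493093485 (SGD/HUF).
Quoted the other way: 1/0.00493093485 = 202.8013 HUF per SGD.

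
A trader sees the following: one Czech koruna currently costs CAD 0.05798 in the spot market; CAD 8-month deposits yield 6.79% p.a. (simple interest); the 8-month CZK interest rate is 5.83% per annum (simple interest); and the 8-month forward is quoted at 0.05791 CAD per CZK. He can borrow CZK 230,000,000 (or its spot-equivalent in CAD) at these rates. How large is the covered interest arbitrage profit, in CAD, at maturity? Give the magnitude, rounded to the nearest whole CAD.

CAD 102,072

T = 8/12 years.
Invest the CZK and cover forward: 230,000,000 × 1.0388666667 × 0.05791 = CAD 13,836,976.79.
Convert at spot and invest in CAD: 230,000,000 × 0.05798 × 1.0452666667 = CAD 13,939,049.11.
The quoted forward undervalues CZK, so borrow CZK, convert to CAD at spot, deposit the CAD at 6.79%, and buy CZK forward at 0.05791 to cover the loan.
Profit = 13,939,049.11 − 13,836,976.79 = CAD 102,072.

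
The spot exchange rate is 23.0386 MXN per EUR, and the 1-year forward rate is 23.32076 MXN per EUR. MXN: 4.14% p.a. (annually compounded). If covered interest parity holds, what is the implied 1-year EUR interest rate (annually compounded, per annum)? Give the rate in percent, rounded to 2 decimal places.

2.88%

T = 1 year.
F/S = 23.32076/23.0386 = 1.0122473 = (growth of MXN) / (growth of EUR).
The MXN side grows by (1 + 0.0414)^1 = 1.041400.
So the EUR growth factor = 1.028800.
r = 1.028800^(1/1) − 1 = 0.028800 → 2.88%.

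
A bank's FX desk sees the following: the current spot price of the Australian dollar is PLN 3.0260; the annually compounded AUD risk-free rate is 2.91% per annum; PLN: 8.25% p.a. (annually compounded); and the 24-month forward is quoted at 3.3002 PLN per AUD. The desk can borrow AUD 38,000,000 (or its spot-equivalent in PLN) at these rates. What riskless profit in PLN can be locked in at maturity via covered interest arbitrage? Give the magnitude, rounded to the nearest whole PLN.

PLN 1,931,138

T = 2 years.
Invest the AUD and cover forward: 38,000,000 × 1.05904681 × 3.3002 = PLN 132,812,518.73.
Convert at spot and invest in PLN: 38,000,000 × 3.0260 × 1.17180625 = PLN 134,743,657.08.
The quoted forward undervalues AUD, so borrow AUD, convert to PLN at spot, deposit the PLN at 8.25%, and buy AUD forward at 3.3002 to cover the loan.
Profit = 134,743,657.08 − 132,812,518.73 = PLN 1,931,138.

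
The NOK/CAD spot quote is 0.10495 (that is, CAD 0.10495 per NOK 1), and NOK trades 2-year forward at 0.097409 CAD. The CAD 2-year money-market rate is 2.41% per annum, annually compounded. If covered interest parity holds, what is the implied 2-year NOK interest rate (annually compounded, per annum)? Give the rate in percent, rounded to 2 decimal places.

6.30%

T = 2 years.
CIP gives F = S · g_CAD/g_NOK, so g_CAD/g_NOK = 0.097409/0.10495 = 0.9281467.
The CAD side grows by (1 + 0.0241)^2 = 1.0487808.
That pins the NOK growth at 1.1299731.
Annualise: 1.1299731^(1/2) − 1 = 0.063002 = 6.30%.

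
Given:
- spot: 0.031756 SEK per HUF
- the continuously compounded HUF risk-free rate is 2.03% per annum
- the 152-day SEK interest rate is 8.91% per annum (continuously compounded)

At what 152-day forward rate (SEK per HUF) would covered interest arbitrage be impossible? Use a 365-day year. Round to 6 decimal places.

T = 152/365 years.
SEK growth factor: e^(0.0891×152/365) = 1.0378016.
HUF growth factor: e^(0.0203×152/365) = 1.0084895.
Forward (SEK per HUF) = 0.031756 × 1.0378016 / 1.0084895 = 0.03267900.

0.032679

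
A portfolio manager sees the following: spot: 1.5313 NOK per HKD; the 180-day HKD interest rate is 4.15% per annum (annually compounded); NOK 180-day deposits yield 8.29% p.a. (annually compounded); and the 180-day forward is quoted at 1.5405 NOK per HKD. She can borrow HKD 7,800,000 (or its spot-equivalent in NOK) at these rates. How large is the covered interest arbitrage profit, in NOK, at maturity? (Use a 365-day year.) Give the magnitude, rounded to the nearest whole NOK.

NOK 163,309

T = 180/365 years.
Route A — deposit HKD, sell forward: 7,800,000 × 1.0202548858 × 1.5405 = NOK 12,259,280.68.
Route B — convert at spot, deposit NOK: 7,800,000 × 1.5313 × 1.0400573089 = NOK 12,422,590.11.
The quoted forward undervalues HKD, so borrow HKD, convert to NOK at spot, deposit the NOK at 8.29%, and buy HKD forward at 1.5405 to cover the loan.
Arbitrage profit = |12,259,280.68 − 12,422,590.11| = NOK 163,309.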